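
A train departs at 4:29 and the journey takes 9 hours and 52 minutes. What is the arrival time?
Starting time: 4:29
Adding 52 minutes to 29 minutes: 29 + 52 = 81 minutes = 1 hour and 21 minutes
Adding 9 hours: 4 + 9 + 1 (carry) = 14 - 12 = 2
Final time: 2:21

Final answer: 2:21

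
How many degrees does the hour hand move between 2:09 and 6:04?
The hour hand moves 0.5 degrees per minute.
Time elapsed: 6:04 - 2:09 = 235 minutes
Angular displacement: 235 x 0.5 = 117.5 degrees

Final answer: 117.5 degrees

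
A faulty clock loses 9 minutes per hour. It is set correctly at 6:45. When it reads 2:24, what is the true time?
For every 60 true minutes, the faulty clock advances 51 minutes, so 1 faulty-clock minute corresponds to 60/51 true minutes.
From 6:45 to 2:24 on the faulty dial is 459 minutes.
True elapsed: 459 x 60/51 = 540 minutes = 9 hours.
True time: 6:45 + 9 hours = 3:45.

Final answer: 3:45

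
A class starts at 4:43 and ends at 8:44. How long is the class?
From 4:43 to 8:44:
(8 x 60 + 44) - (4 x 60 + 43) = 524 - 283 = 241 minutes
= 4 hours and 1 minute

Final answer: 4 hours and 1 minute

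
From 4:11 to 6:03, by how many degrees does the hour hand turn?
The hour hand moves 0.5 degrees per minute.
Time elapsed: 6:03 - 4:11 = 112 minutes
Angular displacement: 112 x 0.5 = 56 degrees

Final answer: 56 degrees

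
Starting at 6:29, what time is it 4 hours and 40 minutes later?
Starting time: 6:29
Adding 40 minutes to 29 minutes: 29 + 40 = 69 minutes = 1 hour and 9 minutes
Adding 4 hours: 6 + 4 + 1 (carry) = 11
Final time: 11:09

Final answer: 11:09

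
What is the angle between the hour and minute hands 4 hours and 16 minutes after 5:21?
First find the time 4 hours and 16 minutes after 5:21.
Total minutes: 5 x 60 + 21 + 4 x 60 + 16 = 577.
577 mod 720 = 577 minutes = 9:37.
Now compute the angle at 9:37:
Hour hand: 9 x 30 + 37 x 0.5 = 288.5 degrees
Minute hand: 37 x 6 = 222 degrees
Difference: |288.5 - 222| = 66.5 degrees
The angle is 66.5 degrees

Final answer: 66.5 degrees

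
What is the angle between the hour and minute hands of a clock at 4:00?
Hour hand position: 4 x 30 + 0 x 0.5 = 120 degrees
Minute hand position: 0 x 6 = 0 degrees
Difference: |120 - 0| = 120 degrees
The angle between the hands is 120 degrees

Final answer: 120 degrees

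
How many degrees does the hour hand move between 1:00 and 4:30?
The hour hand moves 0.5 degrees per minute.
Time elapsed: 4:30 - 1:00 = 210 minutes
Angular displacement: 210 x 0.5 = 105 degrees

Final answer: 105 degrees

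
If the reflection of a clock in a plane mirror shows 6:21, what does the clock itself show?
Reflection across the vertical (12-6) axis maps a hand at angle A degrees to (360 - A) degrees, which sends a reading of T minutes past 12:00 to (720 - T) minutes past 12:00.
Mirror reads 6:21 = 381 minutes past 12:00.
Actual time: (720 - 381) mod 720 = 339 minutes = 5:39.

Final answer: 5:39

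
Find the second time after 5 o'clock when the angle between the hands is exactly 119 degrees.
At t minutes past 5:00, the hour hand is at 30 x 5 + 0.5t degrees and the minute hand is at 6t degrees.
The smaller angle between them is 119 degrees when |30H - 5.5t| = 119 or |30H - 5.5t| = 241.
With H = 5, solve 30 x 5 - 5.5t = +/- target for each target:
  t = (30 x 5 - 119) / 5.5 = 5.64
  t = (30 x 5 + 119) / 5.5 = 48.91
  t = (30 x 5 - 241) / 5.5 = -16.55 (outside (0, 60))
  t = (30 x 5 + 241) / 5.5 = 71.09 (outside (0, 60))
Valid solutions in (0, 60): {5.64, 48.91} minutes.
The second occurrence is t = 48.91 minutes.
The hands form a 119-degree angle at 48.91 minutes past 5:00.

Final answer: 48.91 minutes past 5:00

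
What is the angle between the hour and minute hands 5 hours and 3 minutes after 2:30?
First find the time 5 hours and 3 minutes after 2:30.
Total minutes: 2 x 60 + 30 + 5 x 60 + 3 = 453.
453 mod 720 = 453 minutes = 7:33.
Now compute the angle at 7:33:
Hour hand: 7 x 30 + 33 x 0.5 = 226.5 degrees
Minute hand: 33 x 6 = 198 degrees
Difference: |226.5 - 198| = 28.5 degrees
The angle is 28.5 degrees

Final answer: 28.5 degrees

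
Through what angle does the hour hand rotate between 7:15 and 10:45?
The hour hand moves 0.5 degrees per minute.
Time elapsed: 10:45 - 7:15 = 210 minutes
Angular displacement: 210 x 0.5 = 105 degrees

Final answer: 105 degrees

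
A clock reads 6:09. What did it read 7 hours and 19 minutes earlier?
Starting time: 6:09 = 369 total minutes past 12:00
Subtracting: 7 hours and 19 minutes = 439 minutes
369 - 439 = -70 (negative, add 12 hours = 720) = 650 minutes
= 10 hours and 50 minutes past 12:00 = 10:50

Final answer: 10:50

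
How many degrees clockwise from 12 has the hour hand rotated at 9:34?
The hour hand moves 30 degrees per hour and 0.5 degrees per minute.
At 9:34: (9) x 30 + 34 x 0.5 = 270 + 17 = 287 degrees

Final answer: 287 degrees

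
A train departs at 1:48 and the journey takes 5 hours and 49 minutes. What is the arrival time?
Starting time: 1:48
Adding 49 minutes to 48 minutes: 48 + 49 = 97 minutes = 1 hour and 37 minutes
Adding 5 hours: 1 + 5 + 1 (carry) = 7
Final time: 7:37

Final answer: 7:37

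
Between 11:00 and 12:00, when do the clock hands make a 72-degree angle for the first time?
At t minutes past 11:00, the hour hand is at 30 x 11 + 0.5t degrees and the minute hand is at 6t degrees.
The smaller angle between them is 72 degrees when |30H - 5.5t| = 72 or |30H - 5.5t| = 288.
With H = 11, solve 30 x 11 - 5.5t = +/- target for each target:
  t = (30 x 11 - 72) / 5.5 = 46.91
  t = (30 x 11 + 72) / 5.5 = 73.09 (outside (0, 60))
  t = (30 x 11 - 288) / 5.5 = 7.64
  t = (30 x 11 + 288) / 5.5 = 112.36 (outside (0, 60))
Valid solutions in (0, 60): {7.64, 46.91} minutes.
The first occurrence is t = 7.64 minutes.
The hands form a 72-degree angle at 7.64 minutes past 11:00.

Final answer: 7.64 minutes past 11:00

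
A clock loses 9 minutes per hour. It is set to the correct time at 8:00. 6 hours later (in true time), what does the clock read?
For every 60 true minutes, the faulty clock advances 60 - 9 = 51 minutes.
True elapsed: 6 hours = 360 minutes.
Faulty clock advances: 360 x 51/60 = 306 minutes (drift: 54 minutes behind).
Shown time: 8:00 + 306 minutes = 1:06.

Final answer: 1:06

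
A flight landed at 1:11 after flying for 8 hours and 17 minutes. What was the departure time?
Starting time: 1:11 = 71 total minutes past 12:00
Subtracting: 8 hours and 17 minutes = 497 minutes
71 - 497 = -426 (negative, add 12 hours = 720) = 294 minutes
= 4 hours and 54 minutes past 12:00 = 4:54

Final answer: 4:54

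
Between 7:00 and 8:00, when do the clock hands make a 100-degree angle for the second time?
At t minutes past 7:00, the hour hand is at 30 x 7 + 0.5t degrees and the minute hand is at 6t degrees.
The smaller angle between them is 100 degrees when |30H - 5.5t| = 100 or |30H - 5.5t| = 260.
With H = 7, solve 30 x 7 - 5.5t = +/- target for each target:
  t = (30 x 7 - 100) / 5.5 = 20
  t = (30 x 7 + 100) / 5.5 = 56.36
  t = (30 x 7 - 260) / 5.5 = -9.09 (outside (0, 60))
  t = (30 x 7 + 260) / 5.5 = 85.45 (outside (0, 60))
Valid solutions in (0, 60): {20, 56.36} minutes.
The second occurrence is t = 56.36 minutes.
The hands form a 100-degree angle at 56.36 minutes past 7:00.

Final answer: 56.36 minutes past 7:00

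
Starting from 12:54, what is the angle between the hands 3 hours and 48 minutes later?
First find the time 3 hours and 48 minutes after 12:54.
Total minutes: 12 x 60 + 54 + 3 x 60 + 48 = 1002.
1002 mod 720 = 282 minutes = 4:42.
Now compute the angle at 4:42:
Hour hand: 4 x 30 + 42 x 0.5 = 141 degrees
Minute hand: 42 x 6 = 252 degrees
Difference: |141 - 252| = 111 degrees
The angle is 111 degrees

Final answer: 111 degrees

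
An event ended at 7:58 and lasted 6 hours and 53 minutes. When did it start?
Starting time: 7:58 = 478 total minutes past 12:00
Subtracting: 6 hours and 53 minutes = 413 minutes
478 - 413 = 65 minutes
= 1 hour and 5 minutes past 12:00 = 1:05

Final answer: 1:05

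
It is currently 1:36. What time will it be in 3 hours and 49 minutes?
Starting time: 1:36
Adding 49 minutes to 36 minutes: 36 + 49 = 85 minutes = 1 hour and 25 minutes
Adding 3 hours: 1 + 3 + 1 (carry) = 5
Final time: 5:25

Final answer: 5:25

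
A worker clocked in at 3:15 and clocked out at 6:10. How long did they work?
From 3:15 to 6:10:
(6 x 60 + 10) - (3 x 60 + 15) = 370 - 195 = 175 minutes
= 2 hours and 55 minutes

Final answer: 2 hours and 55 minutes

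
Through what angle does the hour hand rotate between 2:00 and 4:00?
The hour hand moves 0.5 degrees per minute.
Time elapsed: 4:00 - 2:00 = 120 minutes
Angular displacement: 120 x 0.5 = 60 degrees

Final answer: 60 degrees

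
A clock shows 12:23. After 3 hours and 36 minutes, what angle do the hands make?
First find the time 3 hours and 36 minutes after 12:23.
Total minutes: 12 x 60 + 23 + 3 x 60 + 36 = 959.
959 mod 720 = 239 minutes = 3:59.
Now compute the angle at 3:59:
Hour hand: 3 x 30 + 59 x 0.5 = 119.5 degrees
Minute hand: 59 x 6 = 354 degrees
Difference: |119.5 - 354| = 234.5 degrees
Smaller angle: 360 - 234.5 = 125.5 degrees

Final answer: 125.5 degrees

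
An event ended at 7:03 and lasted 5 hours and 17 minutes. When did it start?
Starting time: 7:03 = 423 total minutes past 12:00
Subtracting: 5 hours and 17 minutes = 317 minutes
423 - 317 = 106 minutes
= 1 hour and 46 minutes past 12:00 = 1:46

Final answer: 1:46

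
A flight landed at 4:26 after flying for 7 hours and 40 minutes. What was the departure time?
Starting time: 4:26 = 266 total minutes past 12:00
Subtracting: 7 hours and 40 minutes = 460 minutes
266 - 460 = -194 (negative, add 12 hours = 720) = 526 minutes
= 8 hours and 46 minutes past 12:00 = 8:46

Final answer: 8:46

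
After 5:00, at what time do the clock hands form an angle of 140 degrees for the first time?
At t minutes past 5:00, the hour hand is at 30 x 5 + 0.5t degrees and the minute hand is at 6t degrees.
The smaller angle between them is 140 degrees when |30H - 5.5t| = 140 or |30H - 5.5t| = 220.
With H = 5, solve 30 x 5 - 5.5t = +/- target for each target:
  t = (30 x 5 - 140) / 5.5 = 1.82
  t = (30 x 5 + 140) / 5.5 = 52.73
  t = (30 x 5 - 220) / 5.5 = -12.73 (outside (0, 60))
  t = (30 x 5 + 220) / 5.5 = 67.27 (outside (0, 60))
Valid solutions in (0, 60): {1.82, 52.73} minutes.
The first occurrence is t = 1.82 minutes.
The hands form a 140-degree angle at 1.82 minutes past 5:00.

Final answer: 1.82 minutes past 5:00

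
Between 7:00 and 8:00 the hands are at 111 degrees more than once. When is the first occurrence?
At t minutes past 7:00, the hour hand is at 30 x 7 + 0.5t degrees and the minute hand is at 6t degrees.
The smaller angle between them is 111 degrees when |30H - 5.5t| = 111 or |30H - 5.5t| = 249.
With H = 7, solve 30 x 7 - 5.5t = +/- target for each target:
  t = (30 x 7 - 111) / 5.5 = 18
  t = (30 x 7 + 111) / 5.5 = 58.36
  t = (30 x 7 - 249) / 5.5 = -7.09 (outside (0, 60))
  t = (30 x 7 + 249) / 5.5 = 83.45 (outside (0, 60))
Valid solutions in (0, 60): {18, 58.36} minutes.
The first occurrence is t = 18 minutes.
The hands form a 111-degree angle at 18 minutes past 7:00.

Final answer: 18 minutes past 7:00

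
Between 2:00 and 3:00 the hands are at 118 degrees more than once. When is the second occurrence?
At t minutes past 2:00, the hour hand is at 30 x 2 + 0.5t degrees and the minute hand is at 6t degrees.
The smaller angle between them is 118 degrees when |30H - 5.5t| = 118 or |30H - 5.5t| = 242.
With H = 2, solve 30 x 2 - 5.5t = +/- target for each target:
  t = (30 x 2 - 118) / 5.5 = -10.55 (outside (0, 60))
  t = (30 x 2 + 118) / 5.5 = 32.36
  t = (30 x 2 - 242) / 5.5 = -33.09 (outside (0, 60))
  t = (30 x 2 + 242) / 5.5 = 54.91
Valid solutions in (0, 60): {32.36, 54.91} minutes.
The second occurrence is t = 54.91 minutes.
The hands form a 118-degree angle at 54.91 minutes past 2:00.

Final answer: 54.91 minutes past 2:00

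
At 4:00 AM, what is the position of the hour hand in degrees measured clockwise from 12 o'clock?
The hour hand moves 30 degrees per hour and 0.5 degrees per minute.
At 4:00: (4) x 30 + 0 x 0.5 = 120 + 0 = 120 degrees

Final answer: 120 degrees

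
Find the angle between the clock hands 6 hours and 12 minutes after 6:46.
First find the time 6 hours and 12 minutes after 6:46.
Total minutes: 6 x 60 + 46 + 6 x 60 + 12 = 778.
778 mod 720 = 58 minutes = 12:58.
Now compute the angle at 12:58:
Hour hand: 0 x 30 + 58 x 0.5 = 29 degrees
Minute hand: 58 x 6 = 348 degrees
Difference: |29 - 348| = 319 degrees
Smaller angle: 360 - 319 = 41 degrees

Final answer: 41 degrees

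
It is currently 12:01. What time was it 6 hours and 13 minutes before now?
Starting time: 12:01 = 1 total minutes past 12:00
Subtracting: 6 hours and 13 minutes = 373 minutes
1 - 373 = -372 (negative, add 12 hours = 720) = 348 minutes
= 5 hours and 48 minutes past 12:00 = 5:48

Final answer: 5:48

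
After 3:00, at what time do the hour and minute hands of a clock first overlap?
The minute hand gains 5.5 degrees per minute on the hour hand.
At 3:00, the hour hand is at 90 degrees and the minute hand is at 0 degrees.
The gap is 90 degrees. Time to close: 90/5.5 = 60 x 3/11 = 16.36 minutes.
The hands overlap at 16.36 minutes past 3:00.

Final answer: 16.36 minutes past 3:00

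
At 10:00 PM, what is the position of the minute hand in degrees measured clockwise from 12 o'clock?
The minute hand moves 6 degrees per minute.
At 10:00: 0 x 6 = 0 degrees

Final answer: 0 degrees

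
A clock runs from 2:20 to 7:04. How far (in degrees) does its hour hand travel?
The hour hand moves 0.5 degrees per minute.
Time elapsed: 7:04 - 2:20 = 284 minutes
Angular displacement: 284 x 0.5 = 142 degrees

Final answer: 142 degrees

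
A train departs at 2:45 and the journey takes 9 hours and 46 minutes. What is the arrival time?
Starting time: 2:45
Adding 46 minutes to 45 minutes: 45 + 46 = 91 minutes = 1 hour and 31 minutes
Adding 9 hours: 2 + 9 + 1 (carry) = 12
Final time: 12:31

Final answer: 12:31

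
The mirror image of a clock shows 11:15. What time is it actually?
Reflection across the vertical (12-6) axis maps a hand at angle A degrees to (360 - A) degrees, which sends a reading of T minutes past 12:00 to (720 - T) minutes past 12:00.
Mirror reads 11:15 = 675 minutes past 12:00.
Actual time: (720 - 675) mod 720 = 45 minutes = 12:45.

Final answer: 12:45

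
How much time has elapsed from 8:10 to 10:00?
From 8:10 to 10:00:
(10 x 60 + 0) - (8 x 60 + 10) = 600 - 490 = 110 minutes
= 1 hour and 50 minutes

Final answer: 1 hour and 50 minutes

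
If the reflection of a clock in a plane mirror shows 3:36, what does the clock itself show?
Reflection across the vertical (12-6) axis maps a hand at angle A degrees to (360 - A) degrees, which sends a reading of T minutes past 12:00 to (720 - T) minutes past 12:00.
Mirror reads 3:36 = 216 minutes past 12:00.
Actual time: (720 - 216) mod 720 = 504 minutes = 8:24.

Final answer: 8:24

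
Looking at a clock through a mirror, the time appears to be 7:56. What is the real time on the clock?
Reflection across the vertical (12-6) axis maps a hand at angle A degrees to (360 - A) degrees, which sends a reading of T minutes past 12:00 to (720 - T) minutes past 12:00.
Mirror reads 7:56 = 476 minutes past 12:00.
Actual time: (720 - 476) mod 720 = 244 minutes = 4:04.

Final answer: 4:04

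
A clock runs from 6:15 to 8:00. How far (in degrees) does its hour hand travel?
The hour hand moves 0.5 degrees per minute.
Time elapsed: 8:00 - 6:15 = 105 minutes
Angular displacement: 105 x 0.5 = 52.5 degrees

Final answer: 52.5 degrees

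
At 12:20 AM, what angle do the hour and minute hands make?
Hour hand position: 0 x 30 + 20 x 0.5 = 10 degrees
Minute hand position: 20 x 6 = 120 degrees
Difference: |10 - 120| = 110 degrees
The angle between the hands is 110 degrees

Final answer: 110 degrees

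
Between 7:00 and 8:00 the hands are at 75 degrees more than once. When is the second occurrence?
At t minutes past 7:00, the hour hand is at 30 x 7 + 0.5t degrees and the minute hand is at 6t degrees.
The smaller angle between them is 75 degrees when |30H - 5.5t| = 75 or |30H - 5.5t| = 285.
With H = 7, solve 30 x 7 - 5.5t = +/- target for each target:
  t = (30 x 7 - 75) / 5.5 = 24.55
  t = (30 x 7 + 75) / 5.5 = 51.82
  t = (30 x 7 - 285) / 5.5 = -13.64 (outside (0, 60))
  t = (30 x 7 + 285) / 5.5 = 90 (outside (0, 60))
Valid solutions in (0, 60): {24.55, 51.82} minutes.
The second occurrence is t = 51.82 minutes.
The hands form a 75-degree angle at 51.82 minutes past 7:00.

Final answer: 51.82 minutes past 7:00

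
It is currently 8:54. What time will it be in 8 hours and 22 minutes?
Starting time: 8:54
Adding 22 minutes to 54 minutes: 54 + 22 = 76 minutes = 1 hour and 16 minutes
Adding 8 hours: 8 + 8 + 1 (carry) = 17 - 12 = 5
Final time: 5:16

Final answer: 5:16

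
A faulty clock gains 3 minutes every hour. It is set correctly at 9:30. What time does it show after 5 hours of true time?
For every 60 true minutes, the faulty clock advances 60 + 3 = 63 minutes.
True elapsed: 5 hours = 300 minutes.
Faulty clock advances: 300 x 63/60 = 315 minutes (drift: 15 minutes ahead).
Shown time: 9:30 + 315 minutes = 2:45.

Final answer: 2:45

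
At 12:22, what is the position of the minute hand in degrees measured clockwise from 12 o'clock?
The minute hand moves 6 degrees per minute.
At 12:22: 22 x 6 = 132 degrees

Final answer: 132 degrees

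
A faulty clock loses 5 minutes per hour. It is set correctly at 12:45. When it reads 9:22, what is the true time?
For every 60 true minutes, the faulty clock advances 55 minutes, so 1 faulty-clock minute corresponds to 60/55 true minutes.
From 12:45 to 9:22 on the faulty dial is 517 minutes.
True elapsed: 517 x 60/55 = 564 minutes = 9 hours and 24 minutes.
True time: 12:45 + 9 hours and 24 minutes = 10:09.

Final answer: 10:09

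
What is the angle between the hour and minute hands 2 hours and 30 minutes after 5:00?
First find the time 2 hours and 30 minutes after 5:00.
Total minutes: 5 x 60 + 0 + 2 x 60 + 30 = 450.
450 mod 720 = 450 minutes = 7:30.
Now compute the angle at 7:30:
Hour hand: 7 x 30 + 30 x 0.5 = 225 degrees
Minute hand: 30 x 6 = 180 degrees
Difference: |225 - 180| = 45 degrees
The angle is 45 degrees

Final answer: 45 degrees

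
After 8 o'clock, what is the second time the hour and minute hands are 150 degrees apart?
At t minutes past 8:00, the hour hand is at 30 x 8 + 0.5t degrees and the minute hand is at 6t degrees.
The smaller angle between them is 150 degrees when |30H - 5.5t| = 150 or |30H - 5.5t| = 210.
With H = 8, solve 30 x 8 - 5.5t = +/- target for each target:
  t = (30 x 8 - 150) / 5.5 = 16.36
  t = (30 x 8 + 150) / 5.5 = 70.91 (outside (0, 60))
  t = (30 x 8 - 210) / 5.5 = 5.45
  t = (30 x 8 + 210) / 5.5 = 81.82 (outside (0, 60))
Valid solutions in (0, 60): {5.45, 16.36} minutes.
The second occurrence is t = 16.36 minutes.
The hands form a 150-degree angle at 16.36 minutes past 8:00.

Final answer: 16.36 minutes past 8:00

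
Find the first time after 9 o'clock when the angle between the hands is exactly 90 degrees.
At t minutes past 9:00, the hour hand is at 30 x 9 + 0.5t degrees and the minute hand is at 6t degrees.
The smaller angle between them is 90 degrees when |30H - 5.5t| = 90 or |30H - 5.5t| = 270.
With H = 9, solve 30 x 9 - 5.5t = +/- target for each target:
  t = (30 x 9 - 90) / 5.5 = 32.73
  t = (30 x 9 + 90) / 5.5 = 65.45 (outside (0, 60))
  t = (30 x 9 - 270) / 5.5 = 0 (outside (0, 60))
  t = (30 x 9 + 270) / 5.5 = 98.18 (outside (0, 60))
Valid solutions in (0, 60): {32.73} minutes.
The first occurrence is t = 32.73 minutes.
The hands form a 90-degree angle at 32.73 minutes past 9:00.

Final answer: 32.73 minutes past 9:00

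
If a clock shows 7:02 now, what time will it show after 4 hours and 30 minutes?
Starting time: 7:02
Adding 30 minutes to 2 minutes: 2 + 30 = 32 minutes
Adding 4 hours: 7 + 4 = 11
Final time: 11:32

Final answer: 11:32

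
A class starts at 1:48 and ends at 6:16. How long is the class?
From 1:48 to 6:16:
(6 x 60 + 16) - (1 x 60 + 48) = 376 - 108 = 268 minutes
= 4 hours and 28 minutes

Final answer: 4 hours and 28 minutes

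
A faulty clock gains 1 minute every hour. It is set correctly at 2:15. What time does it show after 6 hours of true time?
For every 60 true minutes, the faulty clock advances 60 + 1 = 61 minutes.
True elapsed: 6 hours = 360 minutes.
Faulty clock advances: 360 x 61/60 = 366 minutes (drift: 6 minutes ahead).
Shown time: 2:15 + 366 minutes = 8:21.

Final answer: 8:21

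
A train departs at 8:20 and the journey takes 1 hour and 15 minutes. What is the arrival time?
Starting time: 8:20
Adding 15 minutes to 20 minutes: 20 + 15 = 35 minutes
Adding 1 hour: 8 + 1 = 9
Final time: 9:35

Final answer: 9:35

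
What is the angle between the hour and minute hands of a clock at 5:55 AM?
Hour hand position: 5 x 30 + 55 x 0.5 = 177.5 degrees
Minute hand position: 55 x 6 = 330 degrees
Difference: |177.5 - 330| = 152.5 degrees
The angle between the hands is 152.5 degrees

Final answer: 152.5 degrees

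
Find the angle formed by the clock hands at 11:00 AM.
Hour hand position: 11 x 30 + 0 x 0.5 = 330 degrees
Minute hand position: 0 x 6 = 0 degrees
Difference: |330 - 0| = 330 degrees
Since 330 > 180, the smaller angle is 360 - 330 = 30 degrees

Final answer: 30 degrees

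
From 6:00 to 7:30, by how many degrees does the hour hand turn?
The hour hand moves 0.5 degrees per minute.
Time elapsed: 7:30 - 6:00 = 90 minutes
Angular displacement: 90 x 0.5 = 45 degrees

Final answer: 45 degrees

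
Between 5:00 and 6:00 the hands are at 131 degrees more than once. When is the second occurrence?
At t minutes past 5:00, the hour hand is at 30 x 5 + 0.5t degrees and the minute hand is at 6t degrees.
The smaller angle between them is 131 degrees when |30H - 5.5t| = 131 or |30H - 5.5t| = 229.
With H = 5, solve 30 x 5 - 5.5t = +/- target for each target:
  t = (30 x 5 - 131) / 5.5 = 3.45
  t = (30 x 5 + 131) / 5.5 = 51.09
  t = (30 x 5 - 229) / 5.5 = -14.36 (outside (0, 60))
  t = (30 x 5 + 229) / 5.5 = 68.91 (outside (0, 60))
Valid solutions in (0, 60): {3.45, 51.09} minutes.
The second occurrence is t = 51.09 minutes.
The hands form a 131-degree angle at 51.09 minutes past 5:00.

Final answer: 51.09 minutes past 5:00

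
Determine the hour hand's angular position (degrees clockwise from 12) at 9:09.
The hour hand moves 30 degrees per hour and 0.5 degrees per minute.
At 9:09: (9) x 30 + 9 x 0.5 = 270 + 4.5 = 274.5 degrees

Final answer: 274.5 degrees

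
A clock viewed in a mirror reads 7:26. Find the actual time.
Reflection across the vertical (12-6) axis maps a hand at angle A degrees to (360 - A) degrees, which sends a reading of T minutes past 12:00 to (720 - T) minutes past 12:00.
Mirror reads 7:26 = 446 minutes past 12:00.
Actual time: (720 - 446) mod 720 = 274 minutes = 4:34.

Final answer: 4:34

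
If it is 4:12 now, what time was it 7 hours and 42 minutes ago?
Starting time: 4:12 = 252 total minutes past 12:00
Subtracting: 7 hours and 42 minutes = 462 minutes
252 - 462 = -210 (negative, add 12 hours = 720) = 510 minutes
= 8 hours and 30 minutes past 12:00 = 8:30

Final answer: 8:30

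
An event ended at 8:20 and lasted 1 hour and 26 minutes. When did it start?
Starting time: 8:20 = 500 total minutes past 12:00
Subtracting: 1 hour and 26 minutes = 86 minutes
500 - 86 = 414 minutes
= 6 hours and 54 minutes past 12:00 = 6:54

Final answer: 6:54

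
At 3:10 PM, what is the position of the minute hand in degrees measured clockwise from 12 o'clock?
The minute hand moves 6 degrees per minute.
At 3:10: 10 x 6 = 60 degrees

Final answer: 60 degrees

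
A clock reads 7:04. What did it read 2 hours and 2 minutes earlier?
Starting time: 7:04 = 424 total minutes past 12:00
Subtracting: 2 hours and 2 minutes = 122 minutes
424 - 122 = 302 minutes
= 5 hours and 2 minutes past 12:00 = 5:02

Final answer: 5:02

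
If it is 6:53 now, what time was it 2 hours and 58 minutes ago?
Starting time: 6:53 = 413 total minutes past 12:00
Subtracting: 2 hours and 58 minutes = 178 minutes
413 - 178 = 235 minutes
= 3 hours and 55 minutes past 12:00 = 3:55

Final answer: 3:55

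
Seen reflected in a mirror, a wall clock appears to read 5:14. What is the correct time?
Reflection across the vertical (12-6) axis maps a hand at angle A degrees to (360 - A) degrees, which sends a reading of T minutes past 12:00 to (720 - T) minutes past 12:00.
Mirror reads 5:14 = 314 minutes past 12:00.
Actual time: (720 - 314) mod 720 = 406 minutes = 6:46.

Final answer: 6:46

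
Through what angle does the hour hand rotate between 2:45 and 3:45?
The hour hand moves 0.5 degrees per minute.
Time elapsed: 3:45 - 2:45 = 60 minutes
Angular displacement: 60 x 0.5 = 30 degrees

Final answer: 30 degrees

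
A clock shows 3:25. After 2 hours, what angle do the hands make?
First find the time 2 hours after 3:25.
Total minutes: 3 x 60 + 25 + 2 x 60 + 0 = 325.
325 mod 720 = 325 minutes = 5:25.
Now compute the angle at 5:25:
Hour hand: 5 x 30 + 25 x 0.5 = 162.5 degrees
Minute hand: 25 x 6 = 150 degrees
Difference: |162.5 - 150| = 12.5 degrees
The angle is 12.5 degrees

Final answer: 12.5 degrees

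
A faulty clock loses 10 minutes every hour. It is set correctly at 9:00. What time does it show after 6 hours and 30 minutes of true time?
For every 60 true minutes, the faulty clock advances 60 - 10 = 50 minutes.
True elapsed: 6 hours and 30 minutes = 390 minutes.
Faulty clock advances: 390 x 50/60 = 325 minutes (drift: 65 minutes behind).
Shown time: 9:00 + 325 minutes = 2:25.

Final answer: 2:25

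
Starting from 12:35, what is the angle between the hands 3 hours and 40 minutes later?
First find the time 3 hours and 40 minutes after 12:35.
Total minutes: 12 x 60 + 35 + 3 x 60 + 40 = 975.
975 mod 720 = 255 minutes = 4:15.
Now compute the angle at 4:15:
Hour hand: 4 x 30 + 15 x 0.5 = 127.5 degrees
Minute hand: 15 x 6 = 90 degrees
Difference: |127.5 - 90| = 37.5 degrees
The angle is 37.5 degrees

Final answer: 37.5 degrees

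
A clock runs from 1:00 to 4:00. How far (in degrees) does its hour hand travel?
The hour hand moves 0.5 degrees per minute.
Time elapsed: 4:00 - 1:00 = 180 minutes
Angular displacement: 180 x 0.5 = 90 degrees

Final answer: 90 degrees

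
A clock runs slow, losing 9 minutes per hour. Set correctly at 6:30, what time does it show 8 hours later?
For every 60 true minutes, the faulty clock advances 60 - 9 = 51 minutes.
True elapsed: 8 hours = 480 minutes.
Faulty clock advances: 480 x 51/60 = 408 minutes (drift: 72 minutes behind).
Shown time: 6:30 + 408 minutes = 1:18.

Final answer: 1:18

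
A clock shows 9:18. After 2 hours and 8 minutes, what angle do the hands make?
First find the time 2 hours and 8 minutes after 9:18.
Total minutes: 9 x 60 + 18 + 2 x 60 + 8 = 686.
686 mod 720 = 686 minutes = 11:26.
Now compute the angle at 11:26:
Hour hand: 11 x 30 + 26 x 0.5 = 343 degrees
Minute hand: 26 x 6 = 156 degrees
Difference: |343 - 156| = 187 degrees
Smaller angle: 360 - 187 = 173 degrees

Final answer: 173 degrees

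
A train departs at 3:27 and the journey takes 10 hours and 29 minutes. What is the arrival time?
Starting time: 3:27
Adding 29 minutes to 27 minutes: 27 + 29 = 56 minutes
Adding 10 hours: 3 + 10 = 13 - 12 = 1
Final time: 1:56

Final answer: 1:56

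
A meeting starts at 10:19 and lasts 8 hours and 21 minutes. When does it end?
Starting time: 10:19
Adding 21 minutes to 19 minutes: 19 + 21 = 40 minutes
Adding 8 hours: 10 + 8 = 18 - 12 = 6
Final time: 6:40

Final answer: 6:40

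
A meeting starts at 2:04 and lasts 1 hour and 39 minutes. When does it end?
Starting time: 2:04
Adding 39 minutes to 4 minutes: 4 + 39 = 43 minutes
Adding 1 hour: 2 + 1 = 3
Final time: 3:43

Final answer: 3:43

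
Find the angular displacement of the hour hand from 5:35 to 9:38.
The hour hand moves 0.5 degrees per minute.
Time elapsed: 9:38 - 5:35 = 243 minutes
Angular displacement: 243 x 0.5 = 121.5 degrees

Final answer: 121.5 degrees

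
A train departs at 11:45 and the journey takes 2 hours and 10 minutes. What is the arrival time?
Starting time: 11:45
Adding 10 minutes to 45 minutes: 45 + 10 = 55 minutes
Adding 2 hours: 11 + 2 = 13 - 12 = 1
Final time: 1:55

Final answer: 1:55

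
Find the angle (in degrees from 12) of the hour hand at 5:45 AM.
The hour hand moves 30 degrees per hour and 0.5 degrees per minute.
At 5:45: (5) x 30 + 45 x 0.5 = 150 + 22.5 = 172.5 degrees

Final answer: 172.5 degrees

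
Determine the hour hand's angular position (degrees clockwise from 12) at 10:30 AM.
The hour hand moves 30 degrees per hour and 0.5 degrees per minute.
At 10:30: (10) x 30 + 30 x 0.5 = 300 + 15 = 315 degrees

Final answer: 315 degrees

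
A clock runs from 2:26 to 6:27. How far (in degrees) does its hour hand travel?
The hour hand moves 0.5 degrees per minute.
Time elapsed: 6:27 - 2:26 = 241 minutes
Angular displacement: 241 x 0.5 = 120.5 degrees

Final answer: 120.5 degrees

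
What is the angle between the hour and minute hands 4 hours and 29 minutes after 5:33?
First find the time 4 hours and 29 minutes after 5:33.
Total minutes: 5 x 60 + 33 + 4 x 60 + 29 = 602.
602 mod 720 = 602 minutes = 10:02.
Now compute the angle at 10:02:
Hour hand: 10 x 30 + 2 x 0.5 = 301 degrees
Minute hand: 2 x 6 = 12 degrees
Difference: |301 - 12| = 289 degrees
Smaller angle: 360 - 289 = 71 degrees

Final answer: 71 degrees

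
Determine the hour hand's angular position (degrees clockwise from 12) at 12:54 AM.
The hour hand moves 30 degrees per hour and 0.5 degrees per minute.
At 12:54: (0) x 30 + 54 x 0.5 = 0 + 27 = 27 degrees

Final answer: 27 degrees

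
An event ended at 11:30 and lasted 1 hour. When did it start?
Starting time: 11:30 = 690 total minutes past 12:00
Subtracting: 1 hour = 60 minutes
690 - 60 = 630 minutes
= 10 hours and 30 minutes past 12:00 = 10:30

Final answer: 10:30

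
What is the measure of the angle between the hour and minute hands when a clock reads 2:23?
Hour hand position: 2 x 30 + 23 x 0.5 = 71.5 degrees
Minute hand position: 23 x 6 = 138 degrees
Difference: |71.5 - 138| = 66.5 degrees
The angle between the hands is 66.5 degrees

Final answer: 66.5 degrees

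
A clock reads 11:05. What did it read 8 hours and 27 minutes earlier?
Starting time: 11:05 = 665 total minutes past 12:00
Subtracting: 8 hours and 27 minutes = 507 minutes
665 - 507 = 158 minutes
= 2 hours and 38 minutes past 12:00 = 2:38

Final answer: 2:38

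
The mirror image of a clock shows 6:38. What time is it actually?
Reflection across the vertical (12-6) axis maps a hand at angle A degrees to (360 - A) degrees, which sends a reading of T minutes past 12:00 to (720 - T) minutes past 12:00.
Mirror reads 6:38 = 398 minutes past 12:00.
Actual time: (720 - 398) mod 720 = 322 minutes = 5:22.

Final answer: 5:22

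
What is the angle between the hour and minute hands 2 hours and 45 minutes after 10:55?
First find the time 2 hours and 45 minutes after 10:55.
Total minutes: 10 x 60 + 55 + 2 x 60 + 45 = 820.
820 mod 720 = 100 minutes = 1:40.
Now compute the angle at 1:40:
Hour hand: 1 x 30 + 40 x 0.5 = 50 degrees
Minute hand: 40 x 6 = 240 degrees
Difference: |50 - 240| = 190 degrees
Smaller angle: 360 - 190 = 170 degrees

Final answer: 170 degrees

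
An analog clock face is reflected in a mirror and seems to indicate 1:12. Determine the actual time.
Reflection across the vertical (12-6) axis maps a hand at angle A degrees to (360 - A) degrees, which sends a reading of T minutes past 12:00 to (720 - T) minutes past 12:00.
Mirror reads 1:12 = 72 minutes past 12:00.
Actual time: (720 - 72) mod 720 = 648 minutes = 10:48.

Final answer: 10:48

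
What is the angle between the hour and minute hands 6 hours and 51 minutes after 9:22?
First find the time 6 hours and 51 minutes after 9:22.
Total minutes: 9 x 60 + 22 + 6 x 60 + 51 = 973.
973 mod 720 = 253 minutes = 4:13.
Now compute the angle at 4:13:
Hour hand: 4 x 30 + 13 x 0.5 = 126.5 degrees
Minute hand: 13 x 6 = 78 degrees
Difference: |126.5 - 78| = 48.5 degrees
The angle is 48.5 degrees

Final answer: 48.5 degrees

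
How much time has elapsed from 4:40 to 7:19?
From 4:40 to 7:19:
(7 x 60 + 19) - (4 x 60 + 40) = 439 - 280 = 159 minutes
= 2 hours and 39 minutes

Final answer: 2 hours and 39 minutes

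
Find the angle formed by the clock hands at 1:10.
Hour hand position: 1 x 30 + 10 x 0.5 = 35 degrees
Minute hand position: 10 x 6 = 60 degrees
Difference: |35 - 60| = 25 degrees
The angle between the hands is 25 degrees

Final answer: 25 degrees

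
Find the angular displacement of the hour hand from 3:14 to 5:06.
The hour hand moves 0.5 degrees per minute.
Time elapsed: 5:06 - 3:14 = 112 minutes
Angular displacement: 112 x 0.5 = 56 degrees

Final answer: 56 degrees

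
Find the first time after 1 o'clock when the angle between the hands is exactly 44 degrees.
At t minutes past 1:00, the hour hand is at 30 x 1 + 0.5t degrees and the minute hand is at 6t degrees.
The smaller angle between them is 44 degrees when |30H - 5.5t| = 44 or |30H - 5.5t| = 316.
With H = 1, solve 30 x 1 - 5.5t = +/- target for each target:
  t = (30 x 1 - 44) / 5.5 = -2.55 (outside (0, 60))
  t = (30 x 1 + 44) / 5.5 = 13.45
  t = (30 x 1 - 316) / 5.5 = -52 (outside (0, 60))
  t = (30 x 1 + 316) / 5.5 = 62.91 (outside (0, 60))
Valid solutions in (0, 60): {13.45} minutes.
The first occurrence is t = 13.45 minutes.
The hands form a 44-degree angle at 13.45 minutes past 1:00.

Final answer: 13.45 minutes past 1:00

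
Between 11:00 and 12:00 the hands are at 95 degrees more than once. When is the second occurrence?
At t minutes past 11:00, the hour hand is at 30 x 11 + 0.5t degrees and the minute hand is at 6t degrees.
The smaller angle between them is 95 degrees when |30H - 5.5t| = 95 or |30H - 5.5t| = 265.
With H = 11, solve 30 x 11 - 5.5t = +/- target for each target:
  t = (30 x 11 - 95) / 5.5 = 42.73
  t = (30 x 11 + 95) / 5.5 = 77.27 (outside (0, 60))
  t = (30 x 11 - 265) / 5.5 = 11.82
  t = (30 x 11 + 265) / 5.5 = 108.18 (outside (0, 60))
Valid solutions in (0, 60): {11.82, 42.73} minutes.
The second occurrence is t = 42.73 minutes.
The hands form a 95-degree angle at 42.73 minutes past 11:00.

Final answer: 42.73 minutes past 11:00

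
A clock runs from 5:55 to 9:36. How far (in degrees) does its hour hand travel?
The hour hand moves 0.5 degrees per minute.
Time elapsed: 9:36 - 5:55 = 221 minutes
Angular displacement: 221 x 0.5 = 110.5 degrees

Final answer: 110.5 degrees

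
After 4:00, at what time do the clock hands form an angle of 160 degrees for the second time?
At t minutes past 4:00, the hour hand is at 30 x 4 + 0.5t degrees and the minute hand is at 6t degrees.
The smaller angle between them is 160 degrees when |30H - 5.5t| = 160 or |30H - 5.5t| = 200.
With H = 4, solve 30 x 4 - 5.5t = +/- target for each target:
  t = (30 x 4 - 160) / 5.5 = -7.27 (outside (0, 60))
  t = (30 x 4 + 160) / 5.5 = 50.91
  t = (30 x 4 - 200) / 5.5 = -14.55 (outside (0, 60))
  t = (30 x 4 + 200) / 5.5 = 58.18
Valid solutions in (0, 60): {50.91, 58.18} minutes.
The second occurrence is t = 58.18 minutes.
The hands form a 160-degree angle at 58.18 minutes past 4:00.

Final answer: 58.18 minutes past 4:00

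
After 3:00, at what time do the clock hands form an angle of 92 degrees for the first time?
At t minutes past 3:00, the hour hand is at 30 x 3 + 0.5t degrees and the minute hand is at 6t degrees.
The smaller angle between them is 92 degrees when |30H - 5.5t| = 92 or |30H - 5.5t| = 268.
With H = 3, solve 30 x 3 - 5.5t = +/- target for each target:
  t = (30 x 3 - 92) / 5.5 = -0.36 (outside (0, 60))
  t = (30 x 3 + 92) / 5.5 = 33.09
  t = (30 x 3 - 268) / 5.5 = -32.36 (outside (0, 60))
  t = (30 x 3 + 268) / 5.5 = 65.09 (outside (0, 60))
Valid solutions in (0, 60): {33.09} minutes.
The first occurrence is t = 33.09 minutes.
The hands form a 92-degree angle at 33.09 minutes past 3:00.

Final answer: 33.09 minutes past 3:00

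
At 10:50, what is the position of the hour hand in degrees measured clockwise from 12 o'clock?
The hour hand moves 30 degrees per hour and 0.5 degrees per minute.
At 10:50: (10) x 30 + 50 x 0.5 = 300 + 25 = 325 degrees

Final answer: 325 degrees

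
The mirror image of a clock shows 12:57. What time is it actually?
Reflection across the vertical (12-6) axis maps a hand at angle A degrees to (360 - A) degrees, which sends a reading of T minutes past 12:00 to (720 - T) minutes past 12:00.
Mirror reads 12:57 = 57 minutes past 12:00.
Actual time: (720 - 57) mod 720 = 663 minutes = 11:03.

Final answer: 11:03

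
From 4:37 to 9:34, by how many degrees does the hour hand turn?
The hour hand moves 0.5 degrees per minute.
Time elapsed: 9:34 - 4:37 = 297 minutes
Angular displacement: 297 x 0.5 = 148.5 degrees

Final answer: 148.5 degrees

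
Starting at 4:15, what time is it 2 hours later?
Starting time: 4:15
Adding 0 minutes to 15 minutes: 15 + 0 = 15 minutes
Adding 2 hours: 4 + 2 = 6
Final time: 6:15

Final answer: 6:15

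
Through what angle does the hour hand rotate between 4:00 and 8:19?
The hour hand moves 0.5 degrees per minute.
Time elapsed: 8:19 - 4:00 = 259 minutes
Angular displacement: 259 x 0.5 = 129.5 degrees

Final answer: 129.5 degrees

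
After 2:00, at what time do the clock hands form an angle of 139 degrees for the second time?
At t minutes past 2:00, the hour hand is at 30 x 2 + 0.5t degrees and the minute hand is at 6t degrees.
The smaller angle between them is 139 degrees when |30H - 5.5t| = 139 or |30H - 5.5t| = 221.
With H = 2, solve 30 x 2 - 5.5t = +/- target for each target:
  t = (30 x 2 - 139) / 5.5 = -14.36 (outside (0, 60))
  t = (30 x 2 + 139) / 5.5 = 36.18
  t = (30 x 2 - 221) / 5.5 = -29.27 (outside (0, 60))
  t = (30 x 2 + 221) / 5.5 = 51.09
Valid solutions in (0, 60): {36.18, 51.09} minutes.
The second occurrence is t = 51.09 minutes.
The hands form a 139-degree angle at 51.09 minutes past 2:00.

Final answer: 51.09 minutes past 2:00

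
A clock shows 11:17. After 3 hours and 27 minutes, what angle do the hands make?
First find the time 3 hours and 27 minutes after 11:17.
Total minutes: 11 x 60 + 17 + 3 x 60 + 27 = 884.
884 mod 720 = 164 minutes = 2:44.
Now compute the angle at 2:44:
Hour hand: 2 x 30 + 44 x 0.5 = 82 degrees
Minute hand: 44 x 6 = 264 degrees
Difference: |82 - 264| = 182 degrees
Smaller angle: 360 - 182 = 178 degrees

Final answer: 178 degrees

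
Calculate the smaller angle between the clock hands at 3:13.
Hour hand position: 3 x 30 + 13 x 0.5 = 96.5 degrees
Minute hand position: 13 x 6 = 78 degrees
Difference: |96.5 - 78| = 18.5 degrees
The angle between the hands is 18.5 degrees

Final answer: 18.5 degrees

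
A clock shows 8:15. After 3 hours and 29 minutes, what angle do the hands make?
First find the time 3 hours and 29 minutes after 8:15.
Total minutes: 8 x 60 + 15 + 3 x 60 + 29 = 704.
704 mod 720 = 704 minutes = 11:44.
Now compute the angle at 11:44:
Hour hand: 11 x 30 + 44 x 0.5 = 352 degrees
Minute hand: 44 x 6 = 264 degrees
Difference: |352 - 264| = 88 degrees
The angle is 88 degrees

Final answer: 88 degrees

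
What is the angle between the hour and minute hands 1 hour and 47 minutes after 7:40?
First find the time 1 hour and 47 minutes after 7:40.
Total minutes: 7 x 60 + 40 + 1 x 60 + 47 = 567.
567 mod 720 = 567 minutes = 9:27.
Now compute the angle at 9:27:
Hour hand: 9 x 30 + 27 x 0.5 = 283.5 degrees
Minute hand: 27 x 6 = 162 degrees
Difference: |283.5 - 162| = 121.5 degrees
The angle is 121.5 degrees

Final answer: 121.5 degrees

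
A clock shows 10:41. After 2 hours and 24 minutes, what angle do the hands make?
First find the time 2 hours and 24 minutes after 10:41.
Total minutes: 10 x 60 + 41 + 2 x 60 + 24 = 785.
785 mod 720 = 65 minutes = 1:05.
Now compute the angle at 1:05:
Hour hand: 1 x 30 + 5 x 0.5 = 32.5 degrees
Minute hand: 5 x 6 = 30 degrees
Difference: |32.5 - 30| = 2.5 degrees
The angle is 2.5 degrees

Final answer: 2.5 degrees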